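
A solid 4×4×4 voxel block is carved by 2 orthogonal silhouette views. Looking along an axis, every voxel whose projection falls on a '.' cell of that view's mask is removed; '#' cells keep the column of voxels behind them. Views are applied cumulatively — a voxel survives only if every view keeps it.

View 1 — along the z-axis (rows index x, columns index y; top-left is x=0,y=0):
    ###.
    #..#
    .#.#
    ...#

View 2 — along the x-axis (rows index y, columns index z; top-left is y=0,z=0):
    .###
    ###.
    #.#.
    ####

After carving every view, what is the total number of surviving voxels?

voxel count = 26

full grid |V| = 64
[1] z-view keeps 8 columns → grid now 32
[2] x-view keeps 12 columns → grid now 26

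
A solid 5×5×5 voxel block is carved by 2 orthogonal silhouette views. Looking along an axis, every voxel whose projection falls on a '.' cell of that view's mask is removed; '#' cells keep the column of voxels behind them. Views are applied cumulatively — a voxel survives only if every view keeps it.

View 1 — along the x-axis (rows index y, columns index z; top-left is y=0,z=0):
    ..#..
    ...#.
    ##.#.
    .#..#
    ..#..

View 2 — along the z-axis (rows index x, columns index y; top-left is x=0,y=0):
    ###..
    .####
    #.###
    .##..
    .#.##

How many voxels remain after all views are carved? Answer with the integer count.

initial block: 5^3 = 125
step 1: project along x, AND mask (8/25) → |grid| = 40
step 2: project along z, AND mask (16/25) → |grid| = 27

voxel count = 27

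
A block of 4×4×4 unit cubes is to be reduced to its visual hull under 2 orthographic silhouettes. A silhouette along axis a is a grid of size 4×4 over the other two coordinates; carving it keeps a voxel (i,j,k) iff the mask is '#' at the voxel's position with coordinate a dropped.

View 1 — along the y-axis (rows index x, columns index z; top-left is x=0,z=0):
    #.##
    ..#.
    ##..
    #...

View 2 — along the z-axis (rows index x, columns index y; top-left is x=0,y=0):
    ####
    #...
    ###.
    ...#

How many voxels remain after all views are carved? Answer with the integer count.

remaining voxels: 20

full grid |V| = 64
after view 1 [y-axis, 7 of 16 cells solid] → remaining = 28
after view 2 [z-axis, 9 of 16 cells solid] → remaining = 20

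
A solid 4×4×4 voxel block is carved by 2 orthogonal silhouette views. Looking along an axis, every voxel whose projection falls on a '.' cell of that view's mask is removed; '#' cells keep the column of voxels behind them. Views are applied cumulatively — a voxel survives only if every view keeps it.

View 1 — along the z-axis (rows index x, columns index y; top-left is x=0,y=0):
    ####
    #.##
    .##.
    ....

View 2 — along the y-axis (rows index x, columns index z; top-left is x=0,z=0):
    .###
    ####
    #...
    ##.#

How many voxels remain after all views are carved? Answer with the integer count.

start: 4×4×4 = 64 voxels
  1. axis=2 (XY plane), |mask|=9  ⇒  voxels=36
  2. axis=1 (XZ plane), |mask|=11  ⇒  voxels=26

voxel count = 26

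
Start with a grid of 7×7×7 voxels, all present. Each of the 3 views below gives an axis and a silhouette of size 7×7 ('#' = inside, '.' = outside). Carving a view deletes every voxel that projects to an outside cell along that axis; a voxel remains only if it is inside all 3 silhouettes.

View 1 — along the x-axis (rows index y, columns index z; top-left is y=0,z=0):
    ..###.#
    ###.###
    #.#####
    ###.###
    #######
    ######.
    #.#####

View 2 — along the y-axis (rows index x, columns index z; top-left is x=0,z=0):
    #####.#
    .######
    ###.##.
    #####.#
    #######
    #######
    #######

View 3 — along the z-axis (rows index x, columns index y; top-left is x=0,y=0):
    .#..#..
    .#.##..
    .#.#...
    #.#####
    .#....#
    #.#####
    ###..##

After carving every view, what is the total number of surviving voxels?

initial block: 7^3 = 343
step 1: project along x, AND mask (41/49) → |grid| = 287
step 2: project along y, AND mask (44/49) → |grid| = 258
step 3: project along z, AND mask (26/49) → |grid| = 142

voxel count = 142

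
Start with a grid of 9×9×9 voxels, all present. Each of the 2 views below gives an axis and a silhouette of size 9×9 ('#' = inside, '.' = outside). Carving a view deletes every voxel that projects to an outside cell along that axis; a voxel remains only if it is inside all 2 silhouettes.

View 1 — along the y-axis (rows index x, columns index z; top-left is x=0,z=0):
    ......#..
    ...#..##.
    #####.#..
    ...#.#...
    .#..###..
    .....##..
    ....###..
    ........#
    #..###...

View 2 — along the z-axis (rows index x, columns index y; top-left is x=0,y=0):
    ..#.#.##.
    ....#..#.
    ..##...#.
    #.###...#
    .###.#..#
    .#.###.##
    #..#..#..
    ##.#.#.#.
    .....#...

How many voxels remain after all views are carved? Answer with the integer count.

initial block: 9^3 = 729
  1. axis=1 (XZ plane), |mask|=26  ⇒  voxels=234
  2. axis=2 (XY plane), |mask|=34  ⇒  voxels=88

remaining voxels: 88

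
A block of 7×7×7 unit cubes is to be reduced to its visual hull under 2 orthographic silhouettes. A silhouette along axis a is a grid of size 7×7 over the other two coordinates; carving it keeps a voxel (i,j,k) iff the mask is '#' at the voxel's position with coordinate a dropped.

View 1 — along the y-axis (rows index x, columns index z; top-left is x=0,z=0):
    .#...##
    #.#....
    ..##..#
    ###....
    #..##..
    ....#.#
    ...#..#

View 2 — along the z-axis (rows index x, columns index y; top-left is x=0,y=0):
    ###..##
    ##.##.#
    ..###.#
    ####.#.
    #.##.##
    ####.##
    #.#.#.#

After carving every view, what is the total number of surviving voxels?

|visual hull| = 87

before carving: 343 voxels (7×7×7)
[1] y-view keeps 18 columns → grid now 126
[2] z-view keeps 34 columns → grid now 87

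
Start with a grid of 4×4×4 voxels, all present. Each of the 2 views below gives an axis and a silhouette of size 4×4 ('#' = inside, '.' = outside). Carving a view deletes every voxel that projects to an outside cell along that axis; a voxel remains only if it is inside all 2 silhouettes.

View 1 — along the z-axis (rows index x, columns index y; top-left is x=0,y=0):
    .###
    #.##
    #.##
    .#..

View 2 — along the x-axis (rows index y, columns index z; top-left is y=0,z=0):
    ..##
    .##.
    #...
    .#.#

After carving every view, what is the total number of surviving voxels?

full grid |V| = 64
  1. axis=2 (XY plane), |mask|=10  ⇒  voxels=40
  2. axis=0 (YZ plane), |mask|=7  ⇒  voxels=17

|visual hull| = 17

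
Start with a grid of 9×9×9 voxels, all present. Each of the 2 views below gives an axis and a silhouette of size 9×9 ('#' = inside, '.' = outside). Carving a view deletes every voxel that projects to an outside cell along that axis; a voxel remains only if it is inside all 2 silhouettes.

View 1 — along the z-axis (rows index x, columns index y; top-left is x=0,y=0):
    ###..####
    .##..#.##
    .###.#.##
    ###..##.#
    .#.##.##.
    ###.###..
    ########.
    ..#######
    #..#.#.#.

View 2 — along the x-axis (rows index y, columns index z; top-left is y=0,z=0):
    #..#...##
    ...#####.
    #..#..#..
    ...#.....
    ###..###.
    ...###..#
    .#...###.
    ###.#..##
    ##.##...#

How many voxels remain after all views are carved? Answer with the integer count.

|visual hull| = 228

start: 9×9×9 = 729 voxels
step 1: project along z, AND mask (54/81) → |grid| = 486
step 2: project along x, AND mask (38/81) → |grid| = 228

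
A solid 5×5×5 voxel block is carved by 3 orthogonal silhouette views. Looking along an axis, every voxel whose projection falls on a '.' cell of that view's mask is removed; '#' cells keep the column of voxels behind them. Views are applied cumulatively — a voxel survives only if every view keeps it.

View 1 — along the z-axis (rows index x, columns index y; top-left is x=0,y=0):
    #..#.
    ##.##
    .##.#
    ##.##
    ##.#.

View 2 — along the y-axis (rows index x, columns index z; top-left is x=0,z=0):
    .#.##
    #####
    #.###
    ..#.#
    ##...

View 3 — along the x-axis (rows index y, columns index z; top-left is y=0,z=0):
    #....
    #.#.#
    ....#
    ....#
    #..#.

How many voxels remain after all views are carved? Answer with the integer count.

full grid |V| = 125
carve view 1 (along z, XY-mask fill 16/25): 80 voxels remain
carve view 2 (along y, XZ-mask fill 16/25): 52 voxels remain
carve view 3 (along x, YZ-mask fill 8/25): 19 voxels remain

19 voxels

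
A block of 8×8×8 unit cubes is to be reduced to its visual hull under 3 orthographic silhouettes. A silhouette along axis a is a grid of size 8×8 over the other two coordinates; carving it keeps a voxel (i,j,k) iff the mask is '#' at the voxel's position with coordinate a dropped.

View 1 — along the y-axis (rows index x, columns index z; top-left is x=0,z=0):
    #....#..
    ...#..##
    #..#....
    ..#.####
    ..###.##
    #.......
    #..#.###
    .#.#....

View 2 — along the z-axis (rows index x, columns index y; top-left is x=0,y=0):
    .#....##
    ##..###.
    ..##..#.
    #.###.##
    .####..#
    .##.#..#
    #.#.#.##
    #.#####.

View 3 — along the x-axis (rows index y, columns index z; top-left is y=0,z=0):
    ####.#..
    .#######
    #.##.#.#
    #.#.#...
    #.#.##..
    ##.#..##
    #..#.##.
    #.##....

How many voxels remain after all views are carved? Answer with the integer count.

before carving: 512 voxels (8×8×8)
after view 1 [y-axis, 25 of 64 cells solid] → remaining = 200
after view 2 [z-axis, 37 of 64 cells solid] → remaining = 123
after view 3 [x-axis, 36 of 64 cells solid] → remaining = 69

remaining voxels: 69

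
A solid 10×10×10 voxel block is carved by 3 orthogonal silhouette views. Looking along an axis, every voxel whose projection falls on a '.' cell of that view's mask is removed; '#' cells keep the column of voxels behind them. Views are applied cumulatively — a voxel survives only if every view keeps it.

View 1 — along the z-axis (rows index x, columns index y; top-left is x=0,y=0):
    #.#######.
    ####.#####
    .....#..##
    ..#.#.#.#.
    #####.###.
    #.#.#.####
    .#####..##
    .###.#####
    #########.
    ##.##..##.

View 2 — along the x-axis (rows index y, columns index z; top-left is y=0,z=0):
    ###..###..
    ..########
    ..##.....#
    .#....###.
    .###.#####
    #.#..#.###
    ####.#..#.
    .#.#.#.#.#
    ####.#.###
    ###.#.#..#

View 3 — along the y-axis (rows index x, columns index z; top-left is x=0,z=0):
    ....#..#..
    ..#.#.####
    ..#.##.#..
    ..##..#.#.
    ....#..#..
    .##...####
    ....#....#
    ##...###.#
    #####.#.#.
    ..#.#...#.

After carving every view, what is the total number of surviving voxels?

voxel count = 169

before carving: 1000 voxels (10×10×10)
[1] z-view keeps 69 columns → grid now 690
[2] x-view keeps 60 columns → grid now 415
[3] y-view keeps 42 columns → grid now 169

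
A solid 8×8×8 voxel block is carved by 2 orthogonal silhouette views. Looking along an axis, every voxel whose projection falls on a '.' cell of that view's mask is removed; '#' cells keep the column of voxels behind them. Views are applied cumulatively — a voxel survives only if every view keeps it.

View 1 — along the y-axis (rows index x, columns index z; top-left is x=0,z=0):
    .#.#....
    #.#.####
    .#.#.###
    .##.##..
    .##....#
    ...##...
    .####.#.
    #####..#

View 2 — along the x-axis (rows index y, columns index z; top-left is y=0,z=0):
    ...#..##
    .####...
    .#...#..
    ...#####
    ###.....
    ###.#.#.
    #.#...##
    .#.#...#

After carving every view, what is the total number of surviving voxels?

before carving: 512 voxels (8×8×8)
[1] y-view keeps 33 columns → grid now 264
[2] x-view keeps 29 columns → grid now 125

remaining voxels: 125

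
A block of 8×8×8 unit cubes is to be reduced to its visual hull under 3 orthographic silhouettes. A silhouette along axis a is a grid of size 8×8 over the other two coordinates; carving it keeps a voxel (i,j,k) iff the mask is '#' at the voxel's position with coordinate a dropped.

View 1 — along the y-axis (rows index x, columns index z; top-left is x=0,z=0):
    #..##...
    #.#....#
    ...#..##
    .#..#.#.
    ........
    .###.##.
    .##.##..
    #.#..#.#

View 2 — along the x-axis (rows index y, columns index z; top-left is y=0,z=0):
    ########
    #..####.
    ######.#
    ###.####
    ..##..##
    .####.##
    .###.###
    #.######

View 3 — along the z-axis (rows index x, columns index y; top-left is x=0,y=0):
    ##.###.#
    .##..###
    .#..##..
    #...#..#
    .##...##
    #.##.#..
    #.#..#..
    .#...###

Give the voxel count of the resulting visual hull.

78 voxels

full grid |V| = 512
carve view 1 (along y, XZ-mask fill 25/64): 200 voxels remain
carve view 2 (along x, YZ-mask fill 50/64): 157 voxels remain
carve view 3 (along z, XY-mask fill 32/64): 78 voxels remain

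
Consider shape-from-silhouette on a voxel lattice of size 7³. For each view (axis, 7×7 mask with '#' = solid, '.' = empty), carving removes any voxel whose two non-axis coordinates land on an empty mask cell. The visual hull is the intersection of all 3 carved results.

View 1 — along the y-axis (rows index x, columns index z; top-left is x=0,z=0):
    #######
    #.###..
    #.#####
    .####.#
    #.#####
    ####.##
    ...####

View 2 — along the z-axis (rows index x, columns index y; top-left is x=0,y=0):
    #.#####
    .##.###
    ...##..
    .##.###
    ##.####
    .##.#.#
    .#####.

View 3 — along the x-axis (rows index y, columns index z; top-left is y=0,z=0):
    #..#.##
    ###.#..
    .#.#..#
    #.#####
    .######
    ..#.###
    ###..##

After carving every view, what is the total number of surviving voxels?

|visual hull| = 123

full grid |V| = 343
[1] y-view keeps 38 columns → grid now 266
[2] z-view keeps 33 columns → grid now 179
[3] x-view keeps 32 columns → grid now 123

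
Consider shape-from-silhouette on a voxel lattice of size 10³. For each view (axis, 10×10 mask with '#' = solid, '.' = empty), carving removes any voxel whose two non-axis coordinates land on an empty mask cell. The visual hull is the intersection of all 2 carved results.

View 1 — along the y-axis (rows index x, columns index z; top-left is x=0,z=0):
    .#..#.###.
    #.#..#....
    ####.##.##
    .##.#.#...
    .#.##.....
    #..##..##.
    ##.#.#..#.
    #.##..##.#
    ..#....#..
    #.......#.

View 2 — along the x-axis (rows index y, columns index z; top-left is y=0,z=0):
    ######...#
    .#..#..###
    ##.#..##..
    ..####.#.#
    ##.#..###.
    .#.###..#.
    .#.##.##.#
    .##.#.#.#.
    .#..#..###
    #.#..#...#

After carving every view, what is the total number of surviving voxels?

initial block: 10^3 = 1000
  1. axis=1 (XZ plane), |mask|=43  ⇒  voxels=430
  2. axis=0 (YZ plane), |mask|=54  ⇒  voxels=231

remaining voxels: 231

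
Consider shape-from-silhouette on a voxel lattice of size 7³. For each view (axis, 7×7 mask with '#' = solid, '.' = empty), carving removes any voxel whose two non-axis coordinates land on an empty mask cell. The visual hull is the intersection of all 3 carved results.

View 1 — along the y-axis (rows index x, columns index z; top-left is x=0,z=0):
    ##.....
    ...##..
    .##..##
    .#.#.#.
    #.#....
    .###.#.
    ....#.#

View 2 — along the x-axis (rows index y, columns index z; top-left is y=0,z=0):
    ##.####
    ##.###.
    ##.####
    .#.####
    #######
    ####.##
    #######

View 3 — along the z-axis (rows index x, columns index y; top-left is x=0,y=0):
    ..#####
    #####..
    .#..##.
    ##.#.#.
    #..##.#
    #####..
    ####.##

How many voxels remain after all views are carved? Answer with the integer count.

remaining voxels: 72

full grid |V| = 343
step 1: project along y, AND mask (19/49) → |grid| = 133
step 2: project along x, AND mask (42/49) → |grid| = 115
step 3: project along z, AND mask (32/49) → |grid| = 72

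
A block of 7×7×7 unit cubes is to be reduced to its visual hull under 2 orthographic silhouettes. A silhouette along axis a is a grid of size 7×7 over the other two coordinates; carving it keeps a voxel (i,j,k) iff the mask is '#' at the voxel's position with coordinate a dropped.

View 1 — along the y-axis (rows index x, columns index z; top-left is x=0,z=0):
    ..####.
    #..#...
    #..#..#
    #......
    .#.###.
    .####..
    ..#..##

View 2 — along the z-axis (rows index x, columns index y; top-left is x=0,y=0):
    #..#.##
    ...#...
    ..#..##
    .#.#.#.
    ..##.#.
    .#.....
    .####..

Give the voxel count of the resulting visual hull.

remaining voxels: 58

start: 7×7×7 = 343 voxels
V1 y: intersect with XZ mask (21 set) -- 147 left
V2 z: intersect with XY mask (19 set) -- 58 left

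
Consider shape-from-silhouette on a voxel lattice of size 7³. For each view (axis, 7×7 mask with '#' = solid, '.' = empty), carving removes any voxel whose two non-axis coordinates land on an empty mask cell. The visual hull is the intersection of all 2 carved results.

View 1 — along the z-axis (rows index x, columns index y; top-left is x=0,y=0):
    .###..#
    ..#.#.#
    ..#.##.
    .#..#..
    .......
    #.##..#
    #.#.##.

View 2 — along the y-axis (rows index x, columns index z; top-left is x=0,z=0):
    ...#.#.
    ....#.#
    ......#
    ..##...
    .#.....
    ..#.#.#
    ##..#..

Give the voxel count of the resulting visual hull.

voxel count = 45

before carving: 343 voxels (7×7×7)
carve view 1 (along z, XY-mask fill 20/49): 140 voxels remain
carve view 2 (along y, XZ-mask fill 14/49): 45 voxels remain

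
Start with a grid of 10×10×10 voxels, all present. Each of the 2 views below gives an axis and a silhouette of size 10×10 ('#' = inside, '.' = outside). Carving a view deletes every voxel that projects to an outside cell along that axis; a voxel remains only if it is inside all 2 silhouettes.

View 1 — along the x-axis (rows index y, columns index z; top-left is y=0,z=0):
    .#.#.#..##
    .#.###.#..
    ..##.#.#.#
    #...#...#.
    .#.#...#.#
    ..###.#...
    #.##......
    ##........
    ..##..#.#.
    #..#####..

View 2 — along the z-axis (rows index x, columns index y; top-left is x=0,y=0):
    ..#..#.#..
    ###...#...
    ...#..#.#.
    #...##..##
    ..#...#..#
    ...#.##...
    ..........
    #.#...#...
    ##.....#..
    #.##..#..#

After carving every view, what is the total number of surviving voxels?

remaining voxels: 133

initial block: 10^3 = 1000
[1] x-view keeps 41 columns → grid now 410
[2] z-view keeps 32 columns → grid now 133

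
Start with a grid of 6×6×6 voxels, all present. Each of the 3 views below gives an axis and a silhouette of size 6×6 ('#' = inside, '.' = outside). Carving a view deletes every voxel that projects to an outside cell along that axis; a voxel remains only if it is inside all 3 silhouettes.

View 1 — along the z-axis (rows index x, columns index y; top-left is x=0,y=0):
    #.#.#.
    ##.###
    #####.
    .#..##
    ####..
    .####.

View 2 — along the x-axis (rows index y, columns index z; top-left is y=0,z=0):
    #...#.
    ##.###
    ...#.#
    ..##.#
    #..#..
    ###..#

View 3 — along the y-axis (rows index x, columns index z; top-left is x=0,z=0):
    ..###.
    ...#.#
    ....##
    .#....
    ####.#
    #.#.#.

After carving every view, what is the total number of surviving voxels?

remaining voxels: 30

before carving: 216 voxels (6×6×6)
  1. axis=2 (XY plane), |mask|=24  ⇒  voxels=144
  2. axis=0 (YZ plane), |mask|=18  ⇒  voxels=71
  3. axis=1 (XZ plane), |mask|=16  ⇒  voxels=30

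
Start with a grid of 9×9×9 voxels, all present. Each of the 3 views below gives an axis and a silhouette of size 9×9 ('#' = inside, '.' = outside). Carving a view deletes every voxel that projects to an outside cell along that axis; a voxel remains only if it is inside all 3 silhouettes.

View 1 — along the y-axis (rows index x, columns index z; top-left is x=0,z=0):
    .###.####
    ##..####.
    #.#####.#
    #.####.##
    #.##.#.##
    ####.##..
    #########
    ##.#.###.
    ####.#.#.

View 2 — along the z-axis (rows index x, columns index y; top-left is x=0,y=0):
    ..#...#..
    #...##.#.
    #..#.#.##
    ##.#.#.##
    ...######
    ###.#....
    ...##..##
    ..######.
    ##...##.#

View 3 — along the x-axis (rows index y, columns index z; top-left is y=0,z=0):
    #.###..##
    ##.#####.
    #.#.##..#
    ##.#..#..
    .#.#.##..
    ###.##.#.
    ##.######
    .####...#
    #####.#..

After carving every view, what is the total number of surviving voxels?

initial block: 9^3 = 729
[1] y-view keeps 60 columns → grid now 540
[2] z-view keeps 42 columns → grid now 277
[3] x-view keeps 51 columns → grid now 167

remaining voxels: 167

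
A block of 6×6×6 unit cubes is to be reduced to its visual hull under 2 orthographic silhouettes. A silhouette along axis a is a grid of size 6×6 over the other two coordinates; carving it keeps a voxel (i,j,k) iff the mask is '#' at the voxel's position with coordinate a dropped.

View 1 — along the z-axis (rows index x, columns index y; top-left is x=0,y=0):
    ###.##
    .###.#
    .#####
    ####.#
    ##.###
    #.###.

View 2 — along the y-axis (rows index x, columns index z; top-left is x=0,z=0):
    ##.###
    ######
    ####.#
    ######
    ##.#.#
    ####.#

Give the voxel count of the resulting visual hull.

full grid |V| = 216
step 1: project along z, AND mask (28/36) → |grid| = 168
step 2: project along y, AND mask (31/36) → |grid| = 144

|visual hull| = 144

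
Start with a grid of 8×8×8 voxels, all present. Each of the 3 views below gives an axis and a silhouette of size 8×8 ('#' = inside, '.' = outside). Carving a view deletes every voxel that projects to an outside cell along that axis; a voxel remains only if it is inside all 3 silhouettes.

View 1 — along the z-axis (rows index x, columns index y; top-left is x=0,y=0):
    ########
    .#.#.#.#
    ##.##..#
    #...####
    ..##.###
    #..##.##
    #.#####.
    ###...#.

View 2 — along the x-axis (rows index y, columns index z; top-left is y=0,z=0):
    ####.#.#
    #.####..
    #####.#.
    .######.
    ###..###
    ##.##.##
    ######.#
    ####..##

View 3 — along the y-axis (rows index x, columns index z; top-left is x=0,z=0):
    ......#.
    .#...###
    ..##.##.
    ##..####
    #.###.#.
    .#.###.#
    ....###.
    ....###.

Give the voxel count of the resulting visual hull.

before carving: 512 voxels (8×8×8)
V1 z: intersect with XY mask (42 set) -- 336 left
V2 x: intersect with YZ mask (48 set) -- 254 left
V3 y: intersect with XZ mask (31 set) -- 113 left

voxel count = 113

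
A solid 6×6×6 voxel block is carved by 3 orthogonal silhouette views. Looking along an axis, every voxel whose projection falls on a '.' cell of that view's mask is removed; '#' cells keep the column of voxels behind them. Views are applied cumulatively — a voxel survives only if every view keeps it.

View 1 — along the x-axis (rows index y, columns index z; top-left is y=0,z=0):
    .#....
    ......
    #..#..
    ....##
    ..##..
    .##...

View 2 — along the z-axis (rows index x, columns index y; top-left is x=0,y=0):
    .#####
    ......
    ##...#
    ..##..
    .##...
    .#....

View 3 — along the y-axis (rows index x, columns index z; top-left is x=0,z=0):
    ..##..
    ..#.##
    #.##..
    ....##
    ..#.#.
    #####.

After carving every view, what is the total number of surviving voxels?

initial block: 6^3 = 216
[1] x-view keeps 9 columns → grid now 54
[2] z-view keeps 13 columns → grid now 17
[3] y-view keeps 17 columns → grid now 7

voxel count = 7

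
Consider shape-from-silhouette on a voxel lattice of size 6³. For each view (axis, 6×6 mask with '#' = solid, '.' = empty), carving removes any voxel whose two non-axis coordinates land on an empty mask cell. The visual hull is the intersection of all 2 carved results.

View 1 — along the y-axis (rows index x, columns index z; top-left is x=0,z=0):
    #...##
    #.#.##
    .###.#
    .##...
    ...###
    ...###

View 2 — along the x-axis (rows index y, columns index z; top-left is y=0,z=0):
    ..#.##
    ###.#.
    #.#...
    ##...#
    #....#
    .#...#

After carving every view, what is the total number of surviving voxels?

remaining voxels: 51

start: 6×6×6 = 216 voxels
  1. axis=1 (XZ plane), |mask|=19  ⇒  voxels=114
  2. axis=0 (YZ plane), |mask|=16  ⇒  voxels=51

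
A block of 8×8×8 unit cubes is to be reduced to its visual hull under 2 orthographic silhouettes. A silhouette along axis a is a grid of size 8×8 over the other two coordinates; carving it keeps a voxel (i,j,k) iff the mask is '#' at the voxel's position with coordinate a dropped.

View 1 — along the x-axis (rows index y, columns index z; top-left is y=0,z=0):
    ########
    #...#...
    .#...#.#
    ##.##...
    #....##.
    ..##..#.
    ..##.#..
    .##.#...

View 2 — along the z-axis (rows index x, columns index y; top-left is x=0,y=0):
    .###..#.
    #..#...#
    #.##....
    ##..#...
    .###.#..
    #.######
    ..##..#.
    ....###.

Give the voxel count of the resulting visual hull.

initial block: 8^3 = 512
V1 x: intersect with YZ mask (29 set) -- 232 left
V2 z: intersect with XY mask (30 set) -- 113 left

|visual hull| = 113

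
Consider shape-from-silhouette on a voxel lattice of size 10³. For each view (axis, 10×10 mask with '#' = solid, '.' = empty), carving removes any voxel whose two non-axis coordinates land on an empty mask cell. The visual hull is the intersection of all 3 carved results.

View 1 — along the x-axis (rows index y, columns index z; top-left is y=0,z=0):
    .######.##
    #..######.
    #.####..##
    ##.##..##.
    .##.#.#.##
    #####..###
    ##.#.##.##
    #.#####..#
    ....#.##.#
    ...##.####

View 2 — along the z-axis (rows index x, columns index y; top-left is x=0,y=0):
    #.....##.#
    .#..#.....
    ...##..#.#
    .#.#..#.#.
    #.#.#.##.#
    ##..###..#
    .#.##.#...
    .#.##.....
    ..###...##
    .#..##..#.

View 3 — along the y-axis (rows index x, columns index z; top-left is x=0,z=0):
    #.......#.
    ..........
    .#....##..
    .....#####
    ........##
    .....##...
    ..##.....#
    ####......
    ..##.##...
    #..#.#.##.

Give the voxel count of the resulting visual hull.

full grid |V| = 1000
carve view 1 (along x, YZ-mask fill 66/100): 660 voxels remain
carve view 2 (along z, XY-mask fill 42/100): 272 voxels remain
carve view 3 (along y, XZ-mask fill 30/100): 77 voxels remain

remaining voxels: 77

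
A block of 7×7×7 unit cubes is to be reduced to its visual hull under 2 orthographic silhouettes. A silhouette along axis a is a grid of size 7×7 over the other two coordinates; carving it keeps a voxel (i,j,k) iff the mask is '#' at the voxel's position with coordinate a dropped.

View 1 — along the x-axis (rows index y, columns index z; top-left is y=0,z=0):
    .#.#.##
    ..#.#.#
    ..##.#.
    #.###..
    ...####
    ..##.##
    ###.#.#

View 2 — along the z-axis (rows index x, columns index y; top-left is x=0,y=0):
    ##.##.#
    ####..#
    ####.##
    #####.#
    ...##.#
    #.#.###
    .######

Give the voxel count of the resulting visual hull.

141 voxels

start: 7×7×7 = 343 voxels
[1] x-view keeps 27 columns → grid now 189
[2] z-view keeps 36 columns → grid now 141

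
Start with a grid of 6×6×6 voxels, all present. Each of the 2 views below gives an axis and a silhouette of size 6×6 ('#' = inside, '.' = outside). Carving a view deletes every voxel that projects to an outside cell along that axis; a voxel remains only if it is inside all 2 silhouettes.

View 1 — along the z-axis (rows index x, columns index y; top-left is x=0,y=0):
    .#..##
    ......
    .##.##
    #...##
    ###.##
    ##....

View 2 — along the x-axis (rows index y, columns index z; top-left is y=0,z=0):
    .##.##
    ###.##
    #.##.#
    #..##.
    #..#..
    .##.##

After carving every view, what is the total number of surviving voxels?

remaining voxels: 64

start: 6×6×6 = 216 voxels
step 1: project along z, AND mask (17/36) → |grid| = 102
step 2: project along x, AND mask (22/36) → |grid| = 64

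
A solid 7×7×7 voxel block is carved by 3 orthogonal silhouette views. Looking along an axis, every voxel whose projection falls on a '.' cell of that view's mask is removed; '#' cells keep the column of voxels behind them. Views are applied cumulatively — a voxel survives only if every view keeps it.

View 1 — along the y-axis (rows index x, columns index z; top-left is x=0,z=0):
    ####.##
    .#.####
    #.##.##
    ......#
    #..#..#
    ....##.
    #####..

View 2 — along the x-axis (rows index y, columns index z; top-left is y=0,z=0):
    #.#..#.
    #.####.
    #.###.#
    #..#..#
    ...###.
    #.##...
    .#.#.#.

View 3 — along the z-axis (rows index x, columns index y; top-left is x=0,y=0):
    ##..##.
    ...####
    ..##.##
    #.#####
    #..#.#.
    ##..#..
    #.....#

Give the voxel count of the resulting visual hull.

full grid |V| = 343
[1] y-view keeps 27 columns → grid now 189
[2] x-view keeps 25 columns → grid now 100
[3] z-view keeps 26 columns → grid now 50

voxel count = 50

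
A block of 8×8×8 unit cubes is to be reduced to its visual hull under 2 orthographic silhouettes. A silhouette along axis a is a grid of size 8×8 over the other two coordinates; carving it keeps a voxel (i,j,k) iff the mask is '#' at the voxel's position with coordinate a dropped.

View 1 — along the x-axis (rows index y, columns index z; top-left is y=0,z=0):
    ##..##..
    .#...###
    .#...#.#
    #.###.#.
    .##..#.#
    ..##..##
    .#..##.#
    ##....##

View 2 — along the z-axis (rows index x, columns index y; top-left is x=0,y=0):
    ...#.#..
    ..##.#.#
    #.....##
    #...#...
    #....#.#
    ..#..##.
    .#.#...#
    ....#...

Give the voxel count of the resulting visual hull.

|visual hull| = 85

before carving: 512 voxels (8×8×8)
after view 1 [x-axis, 32 of 64 cells solid] → remaining = 256
after view 2 [z-axis, 21 of 64 cells solid] → remaining = 85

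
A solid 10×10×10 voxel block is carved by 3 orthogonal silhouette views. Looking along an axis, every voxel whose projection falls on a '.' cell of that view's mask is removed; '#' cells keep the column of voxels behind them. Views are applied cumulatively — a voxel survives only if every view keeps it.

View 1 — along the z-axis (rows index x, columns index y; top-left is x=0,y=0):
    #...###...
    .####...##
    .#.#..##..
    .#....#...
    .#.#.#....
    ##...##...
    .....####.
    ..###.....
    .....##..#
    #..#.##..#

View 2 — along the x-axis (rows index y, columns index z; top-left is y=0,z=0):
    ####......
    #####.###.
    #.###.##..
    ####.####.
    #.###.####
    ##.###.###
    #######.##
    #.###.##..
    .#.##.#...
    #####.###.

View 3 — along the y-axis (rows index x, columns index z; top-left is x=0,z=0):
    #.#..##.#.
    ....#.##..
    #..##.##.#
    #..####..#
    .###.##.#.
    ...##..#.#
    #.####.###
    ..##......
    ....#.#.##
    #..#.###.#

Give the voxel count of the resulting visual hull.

remaining voxels: 143

initial block: 10^3 = 1000
  1. axis=2 (XY plane), |mask|=38  ⇒  voxels=380
  2. axis=0 (YZ plane), |mask|=69  ⇒  voxels=283
  3. axis=1 (XZ plane), |mask|=50  ⇒  voxels=143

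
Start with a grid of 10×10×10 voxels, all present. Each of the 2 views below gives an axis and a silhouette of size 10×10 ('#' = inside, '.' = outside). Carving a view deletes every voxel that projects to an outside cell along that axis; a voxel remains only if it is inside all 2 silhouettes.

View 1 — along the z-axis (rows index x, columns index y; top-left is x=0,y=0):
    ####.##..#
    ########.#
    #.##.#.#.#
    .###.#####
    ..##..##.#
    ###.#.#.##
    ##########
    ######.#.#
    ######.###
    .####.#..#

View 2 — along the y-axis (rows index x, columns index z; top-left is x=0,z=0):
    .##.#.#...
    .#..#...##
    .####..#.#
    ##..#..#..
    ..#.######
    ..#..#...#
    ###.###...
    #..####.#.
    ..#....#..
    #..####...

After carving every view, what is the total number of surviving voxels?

344 voxels

start: 10×10×10 = 1000 voxels
carve view 1 (along z, XY-mask fill 75/100): 750 voxels remain
carve view 2 (along y, XZ-mask fill 47/100): 344 voxels remain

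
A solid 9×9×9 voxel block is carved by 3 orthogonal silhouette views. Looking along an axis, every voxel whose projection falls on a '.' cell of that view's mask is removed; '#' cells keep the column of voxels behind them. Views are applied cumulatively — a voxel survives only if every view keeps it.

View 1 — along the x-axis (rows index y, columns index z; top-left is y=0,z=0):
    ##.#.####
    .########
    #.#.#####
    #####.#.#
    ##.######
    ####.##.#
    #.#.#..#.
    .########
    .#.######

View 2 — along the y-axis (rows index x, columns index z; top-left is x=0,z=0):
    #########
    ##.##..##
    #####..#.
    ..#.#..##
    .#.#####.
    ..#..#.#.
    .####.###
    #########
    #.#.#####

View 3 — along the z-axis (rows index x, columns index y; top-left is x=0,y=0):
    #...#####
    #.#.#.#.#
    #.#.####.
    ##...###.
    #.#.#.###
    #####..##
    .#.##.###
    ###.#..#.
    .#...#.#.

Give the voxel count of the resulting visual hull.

initial block: 9^3 = 729
V1 x: intersect with YZ mask (63 set) -- 567 left
V2 y: intersect with XZ mask (57 set) -- 398 left
V3 z: intersect with XY mask (49 set) -- 240 left

voxel count = 240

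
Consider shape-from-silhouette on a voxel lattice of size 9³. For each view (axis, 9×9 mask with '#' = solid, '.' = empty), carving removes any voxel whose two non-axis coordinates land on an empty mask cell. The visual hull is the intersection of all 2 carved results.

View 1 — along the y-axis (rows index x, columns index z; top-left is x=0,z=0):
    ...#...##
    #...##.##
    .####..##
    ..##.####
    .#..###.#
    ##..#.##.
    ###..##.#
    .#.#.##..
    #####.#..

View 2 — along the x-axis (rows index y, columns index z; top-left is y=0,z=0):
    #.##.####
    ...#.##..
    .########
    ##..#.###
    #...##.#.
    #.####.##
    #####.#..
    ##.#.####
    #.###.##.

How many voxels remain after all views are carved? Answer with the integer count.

full grid |V| = 729
after view 1 [y-axis, 46 of 81 cells solid] → remaining = 414
after view 2 [x-axis, 54 of 81 cells solid] → remaining = 274

remaining voxels: 274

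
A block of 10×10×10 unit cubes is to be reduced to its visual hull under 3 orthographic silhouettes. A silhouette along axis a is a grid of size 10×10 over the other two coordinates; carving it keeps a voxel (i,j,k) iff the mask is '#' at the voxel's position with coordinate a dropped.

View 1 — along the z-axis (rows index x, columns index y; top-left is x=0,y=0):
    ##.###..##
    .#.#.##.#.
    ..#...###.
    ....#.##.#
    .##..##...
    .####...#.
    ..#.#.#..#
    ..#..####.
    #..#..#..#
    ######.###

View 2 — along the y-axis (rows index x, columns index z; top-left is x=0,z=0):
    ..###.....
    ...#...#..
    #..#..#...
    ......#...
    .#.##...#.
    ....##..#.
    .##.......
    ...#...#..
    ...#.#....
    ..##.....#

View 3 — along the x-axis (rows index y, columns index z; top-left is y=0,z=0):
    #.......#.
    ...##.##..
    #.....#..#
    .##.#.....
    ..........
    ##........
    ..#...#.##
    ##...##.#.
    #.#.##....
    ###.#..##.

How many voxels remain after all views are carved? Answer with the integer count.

start: 10×10×10 = 1000 voxels
V1 z: intersect with XY mask (51 set) -- 510 left
V2 y: intersect with XZ mask (25 set) -- 131 left
V3 x: intersect with YZ mask (33 set) -- 34 left

34 voxels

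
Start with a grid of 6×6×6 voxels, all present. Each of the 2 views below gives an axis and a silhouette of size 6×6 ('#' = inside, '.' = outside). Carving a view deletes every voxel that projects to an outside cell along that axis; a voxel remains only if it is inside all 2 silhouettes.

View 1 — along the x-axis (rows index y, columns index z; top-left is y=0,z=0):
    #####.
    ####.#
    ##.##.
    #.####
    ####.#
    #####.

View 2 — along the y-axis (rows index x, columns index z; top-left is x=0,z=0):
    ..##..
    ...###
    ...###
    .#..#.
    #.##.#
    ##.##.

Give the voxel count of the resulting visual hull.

initial block: 6^3 = 216
[1] x-view keeps 29 columns → grid now 174
[2] y-view keeps 18 columns → grid now 87

87 voxels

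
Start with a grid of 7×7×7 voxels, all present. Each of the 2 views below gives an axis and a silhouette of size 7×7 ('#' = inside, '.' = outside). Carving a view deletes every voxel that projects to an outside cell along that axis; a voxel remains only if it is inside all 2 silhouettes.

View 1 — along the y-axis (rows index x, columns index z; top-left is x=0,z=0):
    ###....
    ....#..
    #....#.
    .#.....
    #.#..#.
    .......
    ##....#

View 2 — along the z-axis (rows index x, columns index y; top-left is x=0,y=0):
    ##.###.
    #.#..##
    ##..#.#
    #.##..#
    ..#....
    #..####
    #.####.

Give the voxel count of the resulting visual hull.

start: 7×7×7 = 343 voxels
carve view 1 (along y, XZ-mask fill 13/49): 91 voxels remain
carve view 2 (along z, XY-mask fill 28/49): 49 voxels remain

voxel count = 49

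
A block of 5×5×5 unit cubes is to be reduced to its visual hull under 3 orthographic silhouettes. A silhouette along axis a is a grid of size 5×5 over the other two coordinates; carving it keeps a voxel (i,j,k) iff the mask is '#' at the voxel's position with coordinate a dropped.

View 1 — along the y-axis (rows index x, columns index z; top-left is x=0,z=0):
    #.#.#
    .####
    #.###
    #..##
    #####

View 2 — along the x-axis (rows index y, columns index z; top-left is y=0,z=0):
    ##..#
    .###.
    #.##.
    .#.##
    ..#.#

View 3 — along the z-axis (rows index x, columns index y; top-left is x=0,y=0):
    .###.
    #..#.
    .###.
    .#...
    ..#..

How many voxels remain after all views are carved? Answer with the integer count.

before carving: 125 voxels (5×5×5)
after view 1 [y-axis, 19 of 25 cells solid] → remaining = 95
after view 2 [x-axis, 14 of 25 cells solid] → remaining = 53
after view 3 [z-axis, 10 of 25 cells solid] → remaining = 20

voxel count = 20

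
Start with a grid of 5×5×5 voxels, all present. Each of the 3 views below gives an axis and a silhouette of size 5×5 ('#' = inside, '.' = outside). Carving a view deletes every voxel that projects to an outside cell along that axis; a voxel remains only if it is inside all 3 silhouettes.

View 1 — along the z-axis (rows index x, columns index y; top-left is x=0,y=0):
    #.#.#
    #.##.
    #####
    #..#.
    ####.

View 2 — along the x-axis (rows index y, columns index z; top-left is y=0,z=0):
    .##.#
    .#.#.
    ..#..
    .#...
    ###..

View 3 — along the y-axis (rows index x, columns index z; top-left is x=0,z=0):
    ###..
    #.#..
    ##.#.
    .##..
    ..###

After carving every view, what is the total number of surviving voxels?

initial block: 5^3 = 125
  1. axis=2 (XY plane), |mask|=17  ⇒  voxels=85
  2. axis=0 (YZ plane), |mask|=10  ⇒  voxels=33
  3. axis=1 (XZ plane), |mask|=13  ⇒  voxels=21

remaining voxels: 21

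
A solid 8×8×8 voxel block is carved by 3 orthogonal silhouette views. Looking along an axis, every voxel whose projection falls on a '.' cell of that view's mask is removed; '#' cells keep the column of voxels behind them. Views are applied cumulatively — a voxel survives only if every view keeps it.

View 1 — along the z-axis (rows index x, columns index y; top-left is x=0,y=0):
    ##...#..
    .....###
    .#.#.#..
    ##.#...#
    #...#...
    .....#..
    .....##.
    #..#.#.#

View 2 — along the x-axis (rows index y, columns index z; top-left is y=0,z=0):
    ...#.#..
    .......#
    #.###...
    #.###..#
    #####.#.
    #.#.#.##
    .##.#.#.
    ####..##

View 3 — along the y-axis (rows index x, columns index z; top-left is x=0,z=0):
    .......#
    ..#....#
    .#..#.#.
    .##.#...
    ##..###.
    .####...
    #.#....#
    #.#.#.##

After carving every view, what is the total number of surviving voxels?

start: 8×8×8 = 512 voxels
V1 z: intersect with XY mask (22 set) -- 176 left
V2 x: intersect with YZ mask (33 set) -- 88 left
V3 y: intersect with XZ mask (26 set) -- 38 left

voxel count = 38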